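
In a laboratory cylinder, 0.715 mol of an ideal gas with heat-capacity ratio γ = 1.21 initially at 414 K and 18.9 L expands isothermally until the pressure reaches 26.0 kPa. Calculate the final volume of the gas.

94.7 L

P₁ = nRT₁/V₁ = 0.715×8.314×414/18.9 = 130 kPa.
Isothermal: T stays 414 K; PV = const ⇒ V₂ = 94.7 L, P₂ = 26.0 kPa.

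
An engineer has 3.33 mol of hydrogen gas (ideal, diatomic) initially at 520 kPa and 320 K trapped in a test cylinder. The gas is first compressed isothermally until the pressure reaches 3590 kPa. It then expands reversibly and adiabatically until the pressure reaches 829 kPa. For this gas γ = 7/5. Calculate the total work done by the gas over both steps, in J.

V₁ = nRT₁/P₁ = 3.33×8.314×320/520 = 17.0 L.
Step 1 — Isothermal: T stays 320 K; PV = const ⇒ V₂ = 2.47 L, P₂ = 3590 kPa.
ΔU = 0 (ideal gas, T constant).
W = nRT ln(V₂/V₁) = 3.33×8.314×320×ln(0.145) = -17100 J.
Q = ΔU + W = -17100 J.
State after step 1: P = 3590 kPa, V = 2.47 L, T = 320 K.
Step 2 — Adiabatic: T₂/T₁ = (P₂/P₁)^((γ−1)/γ) ⇒ T₂ = 320×(0.231)^0.286 = 211 K; V₂ = 7.03 L.
ΔU = nCvΔT = 3.33×20.8×(211−320) = -7580 J.
Q = 0 for an adiabatic process, so W = −ΔU = 7580 J.
Net over both steps: W = -9540 J, Q = -17100 J, ΔU = -7580 J.

-9540 J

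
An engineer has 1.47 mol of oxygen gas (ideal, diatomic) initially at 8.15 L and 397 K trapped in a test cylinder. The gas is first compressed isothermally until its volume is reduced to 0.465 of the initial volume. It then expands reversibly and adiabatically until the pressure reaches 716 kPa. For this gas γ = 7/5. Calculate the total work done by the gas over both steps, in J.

P₁ = nRT₁/V₁ = 1.47×8.314×397/8.15 = 595 kPa.
Step 1 — Isothermal: T stays 397 K; PV = const ⇒ V₂ = 3.79 L, P₂ = 1280 kPa.
ΔU = 0 (ideal gas, T constant).
W = nRT ln(V₂/V₁) = 1.47×8.314×397×ln(0.465) = -3720 J.
Q = ΔU + W = -3720 J.
State after step 1: P = 1280 kPa, V = 3.79 L, T = 397 K.
Step 2 — Adiabatic: T₂/T₁ = (P₂/P₁)^((γ−1)/γ) ⇒ T₂ = 397×(0.559)^0.286 = 336 K; V₂ = 5.74 L.
ΔU = nCvΔT = 1.47×20.8×(336−397) = -1860 J.
Q = 0 for an adiabatic process, so W = −ΔU = 1860 J.
Net over both steps: W = -1860 J, Q = -3720 J, ΔU = -1860 J.

-1860 J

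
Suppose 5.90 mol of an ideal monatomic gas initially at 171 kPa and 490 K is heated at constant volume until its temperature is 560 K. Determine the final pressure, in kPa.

195 kPa

V₁ = nRT₁/P₁ = 5.90×8.314×490/171 = 141 L.
Isochoric: V stays 141 L; P/T = const ⇒ T₂ = 560 K, P₂ = 195 kPa.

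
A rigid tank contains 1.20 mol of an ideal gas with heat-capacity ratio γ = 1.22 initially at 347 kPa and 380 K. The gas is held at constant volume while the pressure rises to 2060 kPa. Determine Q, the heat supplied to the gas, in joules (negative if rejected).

85100 J

V₁ = nRT₁/P₁ = 1.20×8.314×380/347 = 10.9 L.
Isochoric: V stays 10.9 L; P/T = const ⇒ T₂ = 2260 K, P₂ = 2060 kPa.
W = 0 (no volume change).
ΔU = nCvΔT = 1.20×37.8×(2260−380) = 85100 J.
Q = ΔU = 85100 J.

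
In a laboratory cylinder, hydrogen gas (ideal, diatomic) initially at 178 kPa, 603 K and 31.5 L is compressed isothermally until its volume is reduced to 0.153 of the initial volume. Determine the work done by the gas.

n = P₁V₁/(RT₁) = 178×31.5/(8.314×603) = 1.12 mol.
Isothermal: T stays 603 K; PV = const ⇒ V₂ = 4.82 L, P₂ = 1160 kPa.
W = nRT ln(V₂/V₁) = 1.12×8.314×603×ln(0.153) = -10500 J.

-10500 J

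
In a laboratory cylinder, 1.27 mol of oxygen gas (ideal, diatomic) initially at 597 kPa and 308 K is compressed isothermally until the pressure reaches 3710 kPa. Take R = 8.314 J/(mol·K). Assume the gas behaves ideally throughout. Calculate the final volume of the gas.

V₁ = nRT₁/P₁ = 1.27×8.314×308/597 = 5.45 L.
Isothermal: T stays 308 K; PV = const ⇒ V₂ = 0.877 L, P₂ = 3710 kPa.

0.877 L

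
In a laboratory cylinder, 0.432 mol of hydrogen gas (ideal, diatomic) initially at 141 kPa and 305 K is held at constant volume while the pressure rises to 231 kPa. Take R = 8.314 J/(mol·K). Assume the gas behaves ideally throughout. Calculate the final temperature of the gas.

500 K

V₁ = nRT₁/P₁ = 0.432×8.314×305/141 = 7.77 L.
Isochoric: V stays 7.77 L; P/T = const ⇒ T₂ = 500 K, P₂ = 231 kPa.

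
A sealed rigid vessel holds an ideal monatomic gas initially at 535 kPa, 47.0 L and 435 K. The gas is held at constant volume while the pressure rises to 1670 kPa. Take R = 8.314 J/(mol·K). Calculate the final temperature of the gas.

1360 K

Isochoric: V stays 47.0 L; P/T = const ⇒ T₂ = 1360 K, P₂ = 1670 kPa.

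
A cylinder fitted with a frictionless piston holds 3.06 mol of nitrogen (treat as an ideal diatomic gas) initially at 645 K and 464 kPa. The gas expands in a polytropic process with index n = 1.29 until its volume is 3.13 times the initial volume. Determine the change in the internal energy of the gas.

V₁ = nRT₁/P₁ = 3.06×8.314×645/464 = 35.4 L.
Polytropic n=1.29: T₂ = T₁(V₁/V₂)^(n−1) = 645×(0.319)^0.29 = 463 K; P₂ = P₁(V₁/V₂)^n = 106 kPa.
For an ideal gas ΔU = nCvΔT with Cv = (5/2)R = 20.8 J/(mol·K).
ΔU = 3.06×20.8×(463−645) = -11600 J.

-11600 J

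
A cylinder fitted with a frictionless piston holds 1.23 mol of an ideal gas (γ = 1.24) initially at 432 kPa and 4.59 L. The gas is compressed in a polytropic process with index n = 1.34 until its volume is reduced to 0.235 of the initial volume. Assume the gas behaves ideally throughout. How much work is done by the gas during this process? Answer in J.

-3710 J

T₁ = P₁V₁/(nR) = 432×4.59/(1.23×8.314) = 194 K.
Polytropic n=1.34: T₂ = T₁(V₁/V₂)^(n−1) = 194×(4.26)^0.34 = 317 K; P₂ = P₁(V₁/V₂)^n = 3010 kPa.
W = (P₁V₁−P₂V₂)/(n−1) = (432×4.59−3010×1.08)/0.34 = -3710 J.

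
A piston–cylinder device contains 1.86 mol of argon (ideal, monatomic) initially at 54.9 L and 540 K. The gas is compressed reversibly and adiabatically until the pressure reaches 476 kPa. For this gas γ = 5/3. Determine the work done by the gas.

P₁ = nRT₁/V₁ = 1.86×8.314×540/54.9 = 152 kPa.
Adiabatic: T₂/T₁ = (P₂/P₁)^((γ−1)/γ) ⇒ T₂ = 540×(3.13)^0.400 = 852 K; V₂ = 27.7 L.
ΔU = nCvΔT = 1.86×12.5×(852−540) = 7240 J.
Q = 0 for an adiabatic process, so W = −ΔU = -7240 J.

-7240 J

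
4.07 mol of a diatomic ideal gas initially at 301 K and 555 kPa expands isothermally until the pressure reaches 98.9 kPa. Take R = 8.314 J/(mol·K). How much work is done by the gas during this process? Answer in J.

V₁ = nRT₁/P₁ = 4.07×8.314×301/555 = 18.4 L.
Isothermal: T stays 301 K; PV = const ⇒ V₂ = 103 L, P₂ = 98.9 kPa.
W = nRT ln(V₂/V₁) = 4.07×8.314×301×ln(5.61) = 17600 J.

17600 J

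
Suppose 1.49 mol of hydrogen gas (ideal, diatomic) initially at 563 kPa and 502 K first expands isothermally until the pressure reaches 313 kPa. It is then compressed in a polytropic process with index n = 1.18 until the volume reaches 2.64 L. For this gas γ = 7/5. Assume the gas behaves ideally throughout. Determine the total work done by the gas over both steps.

-11500 J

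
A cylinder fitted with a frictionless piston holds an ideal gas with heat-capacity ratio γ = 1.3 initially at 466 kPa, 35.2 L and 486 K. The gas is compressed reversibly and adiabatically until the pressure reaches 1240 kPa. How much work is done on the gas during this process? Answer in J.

13900 J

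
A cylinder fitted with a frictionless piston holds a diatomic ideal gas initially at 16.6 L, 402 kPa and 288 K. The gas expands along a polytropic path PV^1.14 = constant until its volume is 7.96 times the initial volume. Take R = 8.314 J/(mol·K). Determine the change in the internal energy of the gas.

n = P₁V₁/(RT₁) = 402×16.6/(8.314×288) = 2.79 mol.
Polytropic n=1.14: T₂ = T₁(V₁/V₂)^(n−1) = 288×(0.126)^0.14 = 215 K; P₂ = P₁(V₁/V₂)^n = 37.8 kPa.
For an ideal gas ΔU = nCvΔT with Cv = (5/2)R = 20.8 J/(mol·K).
ΔU = 2.79×20.8×(215−288) = -4200 J.

-4200 J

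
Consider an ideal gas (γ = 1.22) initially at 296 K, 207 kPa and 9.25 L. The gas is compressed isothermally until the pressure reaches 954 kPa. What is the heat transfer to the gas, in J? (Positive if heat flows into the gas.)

n = P₁V₁/(RT₁) = 207×9.25/(8.314×296) = 0.778 mol.
Isothermal: T stays 296 K; PV = const ⇒ V₂ = 2.01 L, P₂ = 954 kPa.
ΔU = 0 (ideal gas, T constant).
W = nRT ln(V₂/V₁) = 0.778×8.314×296×ln(0.217) = -2930 J.
Q = ΔU + W = -2930 J.

-2930 J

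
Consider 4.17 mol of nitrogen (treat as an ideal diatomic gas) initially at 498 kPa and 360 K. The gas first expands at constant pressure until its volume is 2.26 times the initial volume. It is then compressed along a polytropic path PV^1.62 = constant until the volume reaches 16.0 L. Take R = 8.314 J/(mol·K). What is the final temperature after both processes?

V₁ = nRT₁/P₁ = 4.17×8.314×360/498 = 25.1 L.
Step 1 — Isobaric: P stays 498 kPa; V/T = const ⇒ T₂ = 814 K, V₂ = 56.6 L.
W = PΔV = 498×(56.6−25.1) kPa·L = 15700 J.
ΔU = nCvΔT = 4.17×20.8×(814−360) = 39300 J.
Q = ΔU + W = nCpΔT = 55000 J.
State after step 1: P = 498 kPa, V = 56.6 L, T = 814 K.
Step 2 — Polytropic n=1.62: T₂ = T₁(V₁/V₂)^(n−1) = 814×(3.54)^0.62 = 1780 K; P₂ = P₁(V₁/V₂)^n = 3860 kPa.
W = (P₁V₁−P₂V₂)/(n−1) = (498×56.6−3860×16.0)/0.62 = -54100 J.
ΔU = nCvΔT = 4.17×20.8×(1780−814) = 83900 J.
Q = ΔU + W = 29800 J.
Net over both steps: W = -38400 J, Q = 84800 J, ΔU = 123000 J.

1780 K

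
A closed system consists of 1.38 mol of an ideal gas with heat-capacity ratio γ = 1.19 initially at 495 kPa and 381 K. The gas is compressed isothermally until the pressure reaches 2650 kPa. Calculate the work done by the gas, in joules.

V₁ = nRT₁/P₁ = 1.38×8.314×381/495 = 8.83 L.
Isothermal: T stays 381 K; PV = const ⇒ V₂ = 1.65 L, P₂ = 2650 kPa.
W = nRT ln(V₂/V₁) = 1.38×8.314×381×ln(0.187) = -7330 J.

-7330 J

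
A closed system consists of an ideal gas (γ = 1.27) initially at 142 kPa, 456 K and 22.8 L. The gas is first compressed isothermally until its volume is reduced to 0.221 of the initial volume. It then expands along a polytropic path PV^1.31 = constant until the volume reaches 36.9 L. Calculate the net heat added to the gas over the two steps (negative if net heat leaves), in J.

-5600 J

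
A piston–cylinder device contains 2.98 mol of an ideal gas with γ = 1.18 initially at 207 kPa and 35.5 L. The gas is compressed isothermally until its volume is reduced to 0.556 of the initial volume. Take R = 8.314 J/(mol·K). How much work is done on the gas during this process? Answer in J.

4310 J

T₁ = P₁V₁/(nR) = 207×35.5/(2.98×8.314) = 297 K.
Isothermal: T stays 297 K; PV = const ⇒ V₂ = 19.7 L, P₂ = 372 kPa.
W = nRT ln(V₂/V₁) = 2.98×8.314×297×ln(0.556) = -4310 J.
Work done on the gas = −W_by = 4310 J.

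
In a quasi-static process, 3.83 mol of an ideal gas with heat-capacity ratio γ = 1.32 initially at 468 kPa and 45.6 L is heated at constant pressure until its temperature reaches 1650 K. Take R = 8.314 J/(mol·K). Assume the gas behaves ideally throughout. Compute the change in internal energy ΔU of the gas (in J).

97500 J

T₁ = P₁V₁/(nR) = 468×45.6/(3.83×8.314) = 670 K.
Isobaric: P stays 468 kPa; V/T = const ⇒ T₂ = 1650 K, V₂ = 112 L.
For an ideal gas ΔU = nCvΔT with Cv = R/(γ−1) = 26.0 J/(mol·K).
ΔU = 3.83×26.0×(1650−670) = 97500 J.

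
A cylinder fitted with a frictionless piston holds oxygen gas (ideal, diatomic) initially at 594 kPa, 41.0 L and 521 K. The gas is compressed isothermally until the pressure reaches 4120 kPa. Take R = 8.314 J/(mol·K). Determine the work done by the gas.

n = P₁V₁/(RT₁) = 594×41.0/(8.314×521) = 5.62 mol.
Isothermal: T stays 521 K; PV = const ⇒ V₂ = 5.91 L, P₂ = 4120 kPa.
W = nRT ln(V₂/V₁) = 5.62×8.314×521×ln(0.144) = -47200 J.

-47200 J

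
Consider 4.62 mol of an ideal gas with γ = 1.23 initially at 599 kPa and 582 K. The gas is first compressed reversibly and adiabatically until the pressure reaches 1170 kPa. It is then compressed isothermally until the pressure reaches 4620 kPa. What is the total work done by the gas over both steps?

V₁ = nRT₁/P₁ = 4.62×8.314×582/599 = 37.3 L.
Step 1 — Adiabatic: T₂/T₁ = (P₂/P₁)^((γ−1)/γ) ⇒ T₂ = 582×(1.95)^0.187 = 660 K; V₂ = 21.7 L.
ΔU = nCvΔT = 4.62×36.1×(660−582) = 13000 J.
Q = 0 for an adiabatic process, so W = −ΔU = -13000 J.
State after step 1: P = 1170 kPa, V = 21.7 L, T = 660 K.
Step 2 — Isothermal: T stays 660 K; PV = const ⇒ V₂ = 5.48 L, P₂ = 4620 kPa.
ΔU = 0 (ideal gas, T constant).
W = nRT ln(V₂/V₁) = 4.62×8.314×660×ln(0.253) = -34800 J.
Q = ΔU + W = -34800 J.
Net over both steps: W = -47800 J, Q = -34800 J, ΔU = 13000 J.

-47800 J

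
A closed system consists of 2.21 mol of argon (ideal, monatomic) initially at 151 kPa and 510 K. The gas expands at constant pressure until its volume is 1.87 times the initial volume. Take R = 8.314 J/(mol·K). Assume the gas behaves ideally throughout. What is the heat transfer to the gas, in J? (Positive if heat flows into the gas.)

V₁ = nRT₁/P₁ = 2.21×8.314×510/151 = 62.1 L.
Isobaric: P stays 151 kPa; V/T = const ⇒ T₂ = 954 K, V₂ = 116 L.
W = PΔV = 151×(116−62.1) kPa·L = 8150 J.
ΔU = nCvΔT = 2.21×12.5×(954−510) = 12200 J.
Q = ΔU + W = nCpΔT = 20400 J.

20400 J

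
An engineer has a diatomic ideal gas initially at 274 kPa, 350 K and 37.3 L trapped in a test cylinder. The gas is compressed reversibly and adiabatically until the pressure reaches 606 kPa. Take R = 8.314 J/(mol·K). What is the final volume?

Adiabatic: T₂/T₁ = (P₂/P₁)^((γ−1)/γ) ⇒ T₂ = 350×(2.21)^0.286 = 439 K; V₂ = 21.2 L.

21.2 L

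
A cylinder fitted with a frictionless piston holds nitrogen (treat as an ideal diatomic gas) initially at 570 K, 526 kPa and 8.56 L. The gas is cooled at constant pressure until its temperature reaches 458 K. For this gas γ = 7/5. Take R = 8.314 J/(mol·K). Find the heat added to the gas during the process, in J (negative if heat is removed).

-3100 J

n = P₁V₁/(RT₁) = 526×8.56/(8.314×570) = 0.950 mol.
Isobaric: P stays 526 kPa; V/T = const ⇒ T₂ = 458 K, V₂ = 6.88 L.
W = PΔV = 526×(6.88−8.56) kPa·L = -885 J.
ΔU = nCvΔT = 0.950×20.8×(458−570) = -2210 J.
Q = ΔU + W = nCpΔT = -3100 J.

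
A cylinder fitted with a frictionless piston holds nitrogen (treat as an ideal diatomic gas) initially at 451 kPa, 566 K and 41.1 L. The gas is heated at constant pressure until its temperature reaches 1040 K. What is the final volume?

Isobaric: P stays 451 kPa; V/T = const ⇒ T₂ = 1040 K, V₂ = 75.5 L.

75.5 L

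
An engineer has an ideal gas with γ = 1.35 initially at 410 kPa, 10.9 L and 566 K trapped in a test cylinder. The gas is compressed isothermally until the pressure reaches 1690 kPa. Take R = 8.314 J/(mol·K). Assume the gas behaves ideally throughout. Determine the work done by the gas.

-6330 J

n = P₁V₁/(RT₁) = 410×10.9/(8.314×566) = 0.950 mol.
Isothermal: T stays 566 K; PV = const ⇒ V₂ = 2.64 L, P₂ = 1690 kPa.
W = nRT ln(V₂/V₁) = 0.950×8.314×566×ln(0.243) = -6330 J.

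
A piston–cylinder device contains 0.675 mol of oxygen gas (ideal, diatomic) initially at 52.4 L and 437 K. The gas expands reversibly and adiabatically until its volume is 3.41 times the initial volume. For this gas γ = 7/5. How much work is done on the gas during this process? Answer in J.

-2380 J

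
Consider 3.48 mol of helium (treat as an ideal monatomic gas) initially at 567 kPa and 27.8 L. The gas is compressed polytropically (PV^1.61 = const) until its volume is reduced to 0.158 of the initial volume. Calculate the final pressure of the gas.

11100 kPa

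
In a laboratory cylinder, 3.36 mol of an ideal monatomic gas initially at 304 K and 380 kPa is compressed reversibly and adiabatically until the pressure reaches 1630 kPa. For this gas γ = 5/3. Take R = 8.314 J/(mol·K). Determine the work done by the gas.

-10100 J

V₁ = nRT₁/P₁ = 3.36×8.314×304/380 = 22.3 L.
Adiabatic: T₂/T₁ = (P₂/P₁)^((γ−1)/γ) ⇒ T₂ = 304×(4.29)^0.400 = 544 K; V₂ = 9.33 L.
ΔU = nCvΔT = 3.36×12.5×(544−304) = 10100 J.
Q = 0 for an adiabatic process, so W = −ΔU = -10100 J.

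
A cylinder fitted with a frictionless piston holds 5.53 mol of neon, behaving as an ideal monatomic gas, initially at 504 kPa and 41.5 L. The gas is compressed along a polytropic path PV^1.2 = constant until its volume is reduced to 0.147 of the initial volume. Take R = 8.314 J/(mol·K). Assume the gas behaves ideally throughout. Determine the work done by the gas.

-48900 J

T₁ = P₁V₁/(nR) = 504×41.5/(5.53×8.314) = 455 K.
Polytropic n=1.2: T₂ = T₁(V₁/V₂)^(n−1) = 455×(6.80)^0.20 = 668 K; P₂ = P₁(V₁/V₂)^n = 5030 kPa.
W = (P₁V₁−P₂V₂)/(n−1) = (504×41.5−5030×6.10)/0.20 = -48900 J.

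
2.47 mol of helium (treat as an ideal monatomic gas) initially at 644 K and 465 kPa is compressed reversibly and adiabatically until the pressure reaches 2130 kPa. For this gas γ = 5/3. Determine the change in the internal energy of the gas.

16600 J

V₁ = nRT₁/P₁ = 2.47×8.314×644/465 = 28.4 L.
Adiabatic: T₂/T₁ = (P₂/P₁)^((γ−1)/γ) ⇒ T₂ = 644×(4.58)^0.400 = 1180 K; V₂ = 11.4 L.
For an ideal gas ΔU = nCvΔT with Cv = (3/2)R = 12.5 J/(mol·K).
ΔU = 2.47×12.5×(1180−644) = 16600 J.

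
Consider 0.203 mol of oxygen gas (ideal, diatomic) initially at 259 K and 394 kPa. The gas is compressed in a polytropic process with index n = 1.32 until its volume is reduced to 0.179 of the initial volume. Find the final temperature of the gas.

449 K

V₁ = nRT₁/P₁ = 0.203×8.314×259/394 = 1.11 L.
Polytropic n=1.32: T₂ = T₁(V₁/V₂)^(n−1) = 259×(5.59)^0.32 = 449 K; P₂ = P₁(V₁/V₂)^n = 3820 kPa.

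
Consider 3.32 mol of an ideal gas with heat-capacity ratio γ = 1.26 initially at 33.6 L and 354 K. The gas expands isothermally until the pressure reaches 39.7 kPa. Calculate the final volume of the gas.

246 L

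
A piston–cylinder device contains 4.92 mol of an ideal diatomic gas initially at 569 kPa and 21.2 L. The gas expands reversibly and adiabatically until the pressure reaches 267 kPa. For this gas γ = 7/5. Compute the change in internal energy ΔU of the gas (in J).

T₁ = P₁V₁/(nR) = 569×21.2/(4.92×8.314) = 295 K.
Adiabatic: T₂/T₁ = (P₂/P₁)^((γ−1)/γ) ⇒ T₂ = 295×(0.469)^0.286 = 238 K; V₂ = 36.4 L.
For an ideal gas ΔU = nCvΔT with Cv = (5/2)R = 20.8 J/(mol·K).
ΔU = 4.92×20.8×(238−295) = -5860 J.

-5860 J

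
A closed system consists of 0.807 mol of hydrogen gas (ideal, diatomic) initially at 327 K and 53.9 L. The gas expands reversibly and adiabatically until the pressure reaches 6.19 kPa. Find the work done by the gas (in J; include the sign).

P₁ = nRT₁/V₁ = 0.807×8.314×327/53.9 = 40.7 kPa.
Adiabatic: T₂/T₁ = (P₂/P₁)^((γ−1)/γ) ⇒ T₂ = 327×(0.152)^0.286 = 191 K; V₂ = 207 L.
ΔU = nCvΔT = 0.807×20.8×(191−327) = -2280 J.
Q = 0 for an adiabatic process, so W = −ΔU = 2280 J.

2280 J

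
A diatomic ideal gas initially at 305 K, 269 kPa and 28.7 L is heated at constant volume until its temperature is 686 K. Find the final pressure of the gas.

605 kPa

Isochoric: V stays 28.7 L; P/T = const ⇒ T₂ = 686 K, P₂ = 605 kPa.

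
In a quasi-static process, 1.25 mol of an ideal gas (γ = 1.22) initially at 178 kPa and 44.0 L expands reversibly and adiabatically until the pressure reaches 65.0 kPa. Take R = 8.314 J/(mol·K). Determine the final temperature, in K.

628 K

T₁ = P₁V₁/(nR) = 178×44.0/(1.25×8.314) = 754 K.
Adiabatic: T₂/T₁ = (P₂/P₁)^((γ−1)/γ) ⇒ T₂ = 754×(0.365)^0.180 = 628 K; V₂ = 100 L.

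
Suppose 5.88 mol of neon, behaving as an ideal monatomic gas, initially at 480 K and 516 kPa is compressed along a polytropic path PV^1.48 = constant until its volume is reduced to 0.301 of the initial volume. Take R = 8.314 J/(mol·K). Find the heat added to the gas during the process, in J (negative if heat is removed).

-10700 J

V₁ = nRT₁/P₁ = 5.88×8.314×480/516 = 45.5 L.
Polytropic n=1.48: T₂ = T₁(V₁/V₂)^(n−1) = 480×(3.32)^0.48 = 854 K; P₂ = P₁(V₁/V₂)^n = 3050 kPa.
W = (P₁V₁−P₂V₂)/(n−1) = (516×45.5−3050×13.7)/0.48 = -38100 J.
ΔU = nCvΔT = 5.88×12.5×(854−480) = 27400 J.
Q = ΔU + W = -10700 J.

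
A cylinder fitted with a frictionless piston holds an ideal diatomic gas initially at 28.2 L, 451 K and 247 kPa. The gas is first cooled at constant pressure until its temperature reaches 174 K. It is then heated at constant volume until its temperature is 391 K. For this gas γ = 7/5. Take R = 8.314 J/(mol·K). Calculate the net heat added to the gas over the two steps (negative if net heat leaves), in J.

n = P₁V₁/(RT₁) = 247×28.2/(8.314×451) = 1.86 mol.
Step 1 — Isobaric: P stays 247 kPa; V/T = const ⇒ T₂ = 174 K, V₂ = 10.9 L.
W = PΔV = 247×(10.9−28.2) kPa·L = -4280 J.
ΔU = nCvΔT = 1.86×20.8×(174−451) = -10700 J.
Q = ΔU + W = nCpΔT = -15000 J.
State after step 1: P = 247 kPa, V = 10.9 L, T = 174 K.
Step 2 — Isochoric: V stays 10.9 L; P/T = const ⇒ T₂ = 391 K, P₂ = 555 kPa.
W = 0 (no volume change).
ΔU = nCvΔT = 1.86×20.8×(391−174) = 8380 J.
Q = ΔU = 8380 J.
Net over both steps: W = -4280 J, Q = -6590 J, ΔU = -2320 J.

-6590 J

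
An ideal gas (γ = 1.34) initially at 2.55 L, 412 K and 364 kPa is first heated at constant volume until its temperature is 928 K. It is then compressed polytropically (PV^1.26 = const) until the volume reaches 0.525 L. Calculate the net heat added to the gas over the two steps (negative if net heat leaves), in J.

n = P₁V₁/(RT₁) = 364×2.55/(8.314×412) = 0.271 mol.
Step 1 — Isochoric: V stays 2.55 L; P/T = const ⇒ T₂ = 928 K, P₂ = 820 kPa.
W = 0 (no volume change).
ΔU = nCvΔT = 0.271×24.5×(928−412) = 3420 J.
Q = ΔU = 3420 J.
State after step 1: P = 820 kPa, V = 2.55 L, T = 928 K.
Step 2 — Polytropic n=1.26: T₂ = T₁(V₁/V₂)^(n−1) = 928×(4.86)^0.26 = 1400 K; P₂ = P₁(V₁/V₂)^n = 6010 kPa.
W = (P₁V₁−P₂V₂)/(n−1) = (820×2.55−6010×0.525)/0.26 = -4090 J.
ΔU = nCvΔT = 0.271×24.5×(1400−928) = 3120 J.
Q = ΔU + W = -962 J.
Net over both steps: W = -4090 J, Q = 2460 J, ΔU = 6540 J.

2460 J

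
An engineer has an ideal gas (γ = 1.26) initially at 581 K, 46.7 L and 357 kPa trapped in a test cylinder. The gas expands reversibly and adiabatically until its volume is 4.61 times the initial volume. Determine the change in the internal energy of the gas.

n = P₁V₁/(RT₁) = 357×46.7/(8.314×581) = 3.45 mol.
Adiabatic: TV^(γ−1) = const ⇒ T₂ = 581×(0.217)^0.260 = 390 K; PV^γ = const ⇒ P₂ = 52.0 kPa.
For an ideal gas ΔU = nCvΔT with Cv = R/(γ−1) = 32.0 J/(mol·K).
ΔU = 3.45×32.0×(390−581) = -21000 J.

-21000 J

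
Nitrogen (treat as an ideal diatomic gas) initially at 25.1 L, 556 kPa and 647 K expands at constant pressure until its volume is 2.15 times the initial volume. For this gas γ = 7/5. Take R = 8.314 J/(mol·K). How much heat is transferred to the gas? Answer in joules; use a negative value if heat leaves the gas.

56200 J

n = P₁V₁/(RT₁) = 556×25.1/(8.314×647) = 2.59 mol.
Isobaric: P stays 556 kPa; V/T = const ⇒ T₂ = 1390 K, V₂ = 54.0 L.
W = PΔV = 556×(54.0−25.1) kPa·L = 16000 J.
ΔU = nCvΔT = 2.59×20.8×(1390−647) = 40100 J.
Q = ΔU + W = nCpΔT = 56200 J.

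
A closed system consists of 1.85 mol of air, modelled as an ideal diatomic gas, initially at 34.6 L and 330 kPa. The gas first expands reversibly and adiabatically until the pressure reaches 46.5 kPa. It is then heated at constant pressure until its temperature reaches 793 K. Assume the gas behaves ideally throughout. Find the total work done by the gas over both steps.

17900 J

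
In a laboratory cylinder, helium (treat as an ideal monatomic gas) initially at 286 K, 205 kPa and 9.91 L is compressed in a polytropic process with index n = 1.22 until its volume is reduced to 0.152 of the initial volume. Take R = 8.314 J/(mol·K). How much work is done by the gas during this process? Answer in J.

-4740 J

n = P₁V₁/(RT₁) = 205×9.91/(8.314×286) = 0.854 mol.
Polytropic n=1.22: T₂ = T₁(V₁/V₂)^(n−1) = 286×(6.58)^0.22 = 433 K; P₂ = P₁(V₁/V₂)^n = 2040 kPa.
W = (P₁V₁−P₂V₂)/(n−1) = (205×9.91−2040×1.51)/0.22 = -4740 J.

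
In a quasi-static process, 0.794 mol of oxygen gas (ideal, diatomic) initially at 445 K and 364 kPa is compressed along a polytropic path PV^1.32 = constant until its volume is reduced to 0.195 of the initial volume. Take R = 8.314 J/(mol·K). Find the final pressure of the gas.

3150 kPa

V₁ = nRT₁/P₁ = 0.794×8.314×445/364 = 8.07 L.
Polytropic n=1.32: T₂ = T₁(V₁/V₂)^(n−1) = 445×(5.13)^0.32 = 751 K; P₂ = P₁(V₁/V₂)^n = 3150 kPa.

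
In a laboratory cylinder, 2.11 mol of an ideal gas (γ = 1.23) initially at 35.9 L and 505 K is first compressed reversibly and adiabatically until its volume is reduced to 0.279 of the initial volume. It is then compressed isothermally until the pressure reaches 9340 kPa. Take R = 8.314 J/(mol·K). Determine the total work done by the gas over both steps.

P₁ = nRT₁/V₁ = 2.11×8.314×505/35.9 = 247 kPa.
Step 1 — Adiabatic: TV^(γ−1) = const ⇒ T₂ = 505×(3.58)^0.230 = 677 K; PV^γ = const ⇒ P₂ = 1190 kPa.
ΔU = nCvΔT = 2.11×36.1×(677−505) = 13100 J.
Q = 0 for an adiabatic process, so W = −ΔU = -13100 J.
State after step 1: P = 1190 kPa, V = 10.0 L, T = 677 K.
Step 2 — Isothermal: T stays 677 K; PV = const ⇒ V₂ = 1.27 L, P₂ = 9340 kPa.
ΔU = 0 (ideal gas, T constant).
W = nRT ln(V₂/V₁) = 2.11×8.314×677×ln(0.127) = -24500 J.
Q = ΔU + W = -24500 J.
Net over both steps: W = -37700 J, Q = -24500 J, ΔU = 13100 J.

-37700 J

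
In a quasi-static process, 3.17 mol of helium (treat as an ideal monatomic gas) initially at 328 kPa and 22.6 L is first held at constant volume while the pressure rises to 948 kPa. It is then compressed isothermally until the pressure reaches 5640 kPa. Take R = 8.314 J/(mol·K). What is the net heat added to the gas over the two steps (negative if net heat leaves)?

T₁ = P₁V₁/(nR) = 328×22.6/(3.17×8.314) = 281 K.
Step 1 — Isochoric: V stays 22.6 L; P/T = const ⇒ T₂ = 813 K, P₂ = 948 kPa.
W = 0 (no volume change).
ΔU = nCvΔT = 3.17×12.5×(813−281) = 21000 J.
Q = ΔU = 21000 J.
State after step 1: P = 948 kPa, V = 22.6 L, T = 813 K.
Step 2 — Isothermal: T stays 813 K; PV = const ⇒ V₂ = 3.80 L, P₂ = 5640 kPa.
ΔU = 0 (ideal gas, T constant).
W = nRT ln(V₂/V₁) = 3.17×8.314×813×ln(0.168) = -38200 J.
Q = ΔU + W = -38200 J.
Net over both steps: W = -38200 J, Q = -17200 J, ΔU = 21000 J.

-17200 J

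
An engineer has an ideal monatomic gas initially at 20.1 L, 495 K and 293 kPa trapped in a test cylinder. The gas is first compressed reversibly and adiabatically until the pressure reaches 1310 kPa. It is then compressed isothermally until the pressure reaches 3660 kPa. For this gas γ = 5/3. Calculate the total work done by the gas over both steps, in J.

-18300 J

n = P₁V₁/(RT₁) = 293×20.1/(8.314×495) = 1.43 mol.
Step 1 — Adiabatic: T₂/T₁ = (P₂/P₁)^((γ−1)/γ) ⇒ T₂ = 495×(4.47)^0.400 = 901 K; V₂ = 8.18 L.
ΔU = nCvΔT = 1.43×12.5×(901−495) = 7250 J.
Q = 0 for an adiabatic process, so W = −ΔU = -7250 J.
State after step 1: P = 1310 kPa, V = 8.18 L, T = 901 K.
Step 2 — Isothermal: T stays 901 K; PV = const ⇒ V₂ = 2.93 L, P₂ = 3660 kPa.
ΔU = 0 (ideal gas, T constant).
W = nRT ln(V₂/V₁) = 1.43×8.314×901×ln(0.358) = -11000 J.
Q = ΔU + W = -11000 J.
Net over both steps: W = -18300 J, Q = -11000 J, ΔU = 7250 J.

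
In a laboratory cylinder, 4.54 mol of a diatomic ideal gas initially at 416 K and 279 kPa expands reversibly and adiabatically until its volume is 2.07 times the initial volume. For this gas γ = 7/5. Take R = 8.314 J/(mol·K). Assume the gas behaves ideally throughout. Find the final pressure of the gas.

101 kPa

V₁ = nRT₁/P₁ = 4.54×8.314×416/279 = 56.3 L.
Adiabatic: TV^(γ−1) = const ⇒ T₂ = 416×(0.483)^0.400 = 311 K; PV^γ = const ⇒ P₂ = 101 kPa.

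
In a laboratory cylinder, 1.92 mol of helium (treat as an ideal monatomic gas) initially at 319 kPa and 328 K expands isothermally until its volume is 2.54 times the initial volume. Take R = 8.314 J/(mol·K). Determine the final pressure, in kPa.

126 kPa

V₁ = nRT₁/P₁ = 1.92×8.314×328/319 = 16.4 L.
Isothermal: T stays 328 K; PV = const ⇒ V₂ = 41.7 L, P₂ = 126 kPa.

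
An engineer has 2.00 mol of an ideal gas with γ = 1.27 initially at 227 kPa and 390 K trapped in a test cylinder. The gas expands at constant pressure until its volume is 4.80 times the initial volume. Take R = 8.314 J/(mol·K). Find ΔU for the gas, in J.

V₁ = nRT₁/P₁ = 2.00×8.314×390/227 = 28.6 L.
Isobaric: P stays 227 kPa; V/T = const ⇒ T₂ = 1870 K, V₂ = 137 L.
For an ideal gas ΔU = nCvΔT with Cv = R/(γ−1) = 30.8 J/(mol·K).
ΔU = 2.00×30.8×(1870−390) = 91300 J.

91300 J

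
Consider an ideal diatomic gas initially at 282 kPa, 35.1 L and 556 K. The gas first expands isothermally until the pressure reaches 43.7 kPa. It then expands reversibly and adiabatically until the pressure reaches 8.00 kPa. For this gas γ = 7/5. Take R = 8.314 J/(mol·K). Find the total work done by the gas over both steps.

28000 J

n = P₁V₁/(RT₁) = 282×35.1/(8.314×556) = 2.14 mol.
Step 1 — Isothermal: T stays 556 K; PV = const ⇒ V₂ = 227 L, P₂ = 43.7 kPa.
ΔU = 0 (ideal gas, T constant).
W = nRT ln(V₂/V₁) = 2.14×8.314×556×ln(6.45) = 18500 J.
Q = ΔU + W = 18500 J.
State after step 1: P = 43.7 kPa, V = 227 L, T = 556 K.
Step 2 — Adiabatic: T₂/T₁ = (P₂/P₁)^((γ−1)/γ) ⇒ T₂ = 556×(0.183)^0.286 = 342 K; V₂ = 762 L.
ΔU = nCvΔT = 2.14×20.8×(342−556) = -9510 J.
Q = 0 for an adiabatic process, so W = −ΔU = 9510 J.
Net over both steps: W = 28000 J, Q = 18500 J, ΔU = -9510 J.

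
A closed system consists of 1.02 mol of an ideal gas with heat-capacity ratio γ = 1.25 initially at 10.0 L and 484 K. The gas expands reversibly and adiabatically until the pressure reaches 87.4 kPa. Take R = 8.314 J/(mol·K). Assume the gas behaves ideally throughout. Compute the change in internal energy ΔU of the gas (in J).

-4370 J

P₁ = nRT₁/V₁ = 1.02×8.314×484/10.0 = 410 kPa.
Adiabatic: T₂/T₁ = (P₂/P₁)^((γ−1)/γ) ⇒ T₂ = 484×(0.213)^0.200 = 355 K; V₂ = 34.5 L.
For an ideal gas ΔU = nCvΔT with Cv = R/(γ−1) = 33.3 J/(mol·K).
ΔU = 1.02×33.3×(355−484) = -4370 J.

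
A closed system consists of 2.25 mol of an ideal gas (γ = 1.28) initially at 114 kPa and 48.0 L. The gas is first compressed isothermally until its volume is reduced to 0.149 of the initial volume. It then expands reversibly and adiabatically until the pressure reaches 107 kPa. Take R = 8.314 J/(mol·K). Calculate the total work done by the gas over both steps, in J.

T₁ = P₁V₁/(nR) = 114×48.0/(2.25×8.314) = 293 K.
Step 1 — Isothermal: T stays 293 K; PV = const ⇒ V₂ = 7.15 L, P₂ = 765 kPa.
ΔU = 0 (ideal gas, T constant).
W = nRT ln(V₂/V₁) = 2.25×8.314×293×ln(0.149) = -10400 J.
Q = ΔU + W = -10400 J.
State after step 1: P = 765 kPa, V = 7.15 L, T = 293 K.
Step 2 — Adiabatic: T₂/T₁ = (P₂/P₁)^((γ−1)/γ) ⇒ T₂ = 293×(0.140)^0.219 = 190 K; V₂ = 33.3 L.
ΔU = nCvΔT = 2.25×29.7×(190−293) = -6830 J.
Q = 0 for an adiabatic process, so W = −ΔU = 6830 J.
Net over both steps: W = -3580 J, Q = -10400 J, ΔU = -6830 J.

-3580 J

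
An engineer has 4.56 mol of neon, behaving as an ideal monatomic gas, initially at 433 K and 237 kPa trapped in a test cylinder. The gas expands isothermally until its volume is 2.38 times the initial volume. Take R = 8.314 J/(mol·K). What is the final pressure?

V₁ = nRT₁/P₁ = 4.56×8.314×433/237 = 69.3 L.
Isothermal: T stays 433 K; PV = const ⇒ V₂ = 165 L, P₂ = 99.6 kPa.

99.6 kPa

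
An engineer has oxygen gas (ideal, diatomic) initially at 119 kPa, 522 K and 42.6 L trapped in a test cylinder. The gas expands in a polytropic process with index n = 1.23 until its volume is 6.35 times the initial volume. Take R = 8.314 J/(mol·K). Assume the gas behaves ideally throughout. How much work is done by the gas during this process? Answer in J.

n = P₁V₁/(RT₁) = 119×42.6/(8.314×522) = 1.17 mol.
Polytropic n=1.23: T₂ = T₁(V₁/V₂)^(n−1) = 522×(0.157)^0.23 = 341 K; P₂ = P₁(V₁/V₂)^n = 12.2 kPa.
W = (P₁V₁−P₂V₂)/(n−1) = (119×42.6−12.2×271)/0.23 = 7630 J.

7630 J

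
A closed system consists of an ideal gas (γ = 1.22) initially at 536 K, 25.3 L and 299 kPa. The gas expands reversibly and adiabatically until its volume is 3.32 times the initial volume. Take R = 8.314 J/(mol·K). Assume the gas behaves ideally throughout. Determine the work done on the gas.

-7980 J

n = P₁V₁/(RT₁) = 299×25.3/(8.314×536) = 1.70 mol.
Adiabatic: TV^(γ−1) = const ⇒ T₂ = 536×(0.301)^0.220 = 412 K; PV^γ = const ⇒ P₂ = 69.2 kPa.
ΔU = nCvΔT = 1.70×37.8×(412−536) = -7980 J.
Q = 0 for an adiabatic process, so W = −ΔU = 7980 J.
Work done on the gas = −W_by = -7980 J.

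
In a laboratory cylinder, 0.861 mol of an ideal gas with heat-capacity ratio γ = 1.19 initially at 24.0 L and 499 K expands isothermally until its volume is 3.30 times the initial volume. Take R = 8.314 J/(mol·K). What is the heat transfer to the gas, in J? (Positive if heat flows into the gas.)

4260 J

P₁ = nRT₁/V₁ = 0.861×8.314×499/24.0 = 149 kPa.
Isothermal: T stays 499 K; PV = const ⇒ V₂ = 79.2 L, P₂ = 45.1 kPa.
ΔU = 0 (ideal gas, T constant).
W = nRT ln(V₂/V₁) = 0.861×8.314×499×ln(3.30) = 4260 J.
Q = ΔU + W = 4260 J.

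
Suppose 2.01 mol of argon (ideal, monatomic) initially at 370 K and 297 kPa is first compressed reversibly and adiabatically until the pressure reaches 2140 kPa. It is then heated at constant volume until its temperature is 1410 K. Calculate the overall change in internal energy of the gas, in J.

26100 J

V₁ = nRT₁/P₁ = 2.01×8.314×370/297 = 20.8 L.
Step 1 — Adiabatic: T₂/T₁ = (P₂/P₁)^((γ−1)/γ) ⇒ T₂ = 370×(7.21)^0.400 = 815 K; V₂ = 6.37 L.
ΔU = nCvΔT = 2.01×12.5×(815−370) = 11200 J.
Q = 0 for an adiabatic process, so W = −ΔU = -11200 J.
State after step 1: P = 2140 kPa, V = 6.37 L, T = 815 K.
Step 2 — Isochoric: V stays 6.37 L; P/T = const ⇒ T₂ = 1410 K, P₂ = 3700 kPa.
W = 0 (no volume change).
ΔU = nCvΔT = 2.01×12.5×(1410−815) = 14900 J.
Q = ΔU = 14900 J.
Net over both steps: W = -11200 J, Q = 14900 J, ΔU = 26100 J.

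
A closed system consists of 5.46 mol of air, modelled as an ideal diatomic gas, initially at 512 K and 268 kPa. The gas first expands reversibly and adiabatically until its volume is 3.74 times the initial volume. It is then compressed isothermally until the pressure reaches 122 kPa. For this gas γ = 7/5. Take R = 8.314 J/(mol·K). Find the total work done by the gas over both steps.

V₁ = nRT₁/P₁ = 5.46×8.314×512/268 = 86.7 L.
Step 1 — Adiabatic: TV^(γ−1) = const ⇒ T₂ = 512×(0.267)^0.400 = 302 K; PV^γ = const ⇒ P₂ = 42.3 kPa.
ΔU = nCvΔT = 5.46×20.8×(302−512) = -23800 J.
Q = 0 for an adiabatic process, so W = −ΔU = 23800 J.
State after step 1: P = 42.3 kPa, V = 324 L, T = 302 K.
Step 2 — Isothermal: T stays 302 K; PV = const ⇒ V₂ = 112 L, P₂ = 122 kPa.
ΔU = 0 (ideal gas, T constant).
W = nRT ln(V₂/V₁) = 5.46×8.314×302×ln(0.347) = -14500 J.
Q = ΔU + W = -14500 J.
Net over both steps: W = 9290 J, Q = -14500 J, ΔU = -23800 J.

9290 J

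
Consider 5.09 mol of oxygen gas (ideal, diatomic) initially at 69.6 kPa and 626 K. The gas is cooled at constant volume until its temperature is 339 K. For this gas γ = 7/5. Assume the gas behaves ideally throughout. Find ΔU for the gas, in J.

V₁ = nRT₁/P₁ = 5.09×8.314×626/69.6 = 381 L.
Isochoric: V stays 381 L; P/T = const ⇒ T₂ = 339 K, P₂ = 37.7 kPa.
For an ideal gas ΔU = nCvΔT with Cv = (5/2)R = 20.8 J/(mol·K).
ΔU = 5.09×20.8×(339−626) = -30400 J.

-30400 J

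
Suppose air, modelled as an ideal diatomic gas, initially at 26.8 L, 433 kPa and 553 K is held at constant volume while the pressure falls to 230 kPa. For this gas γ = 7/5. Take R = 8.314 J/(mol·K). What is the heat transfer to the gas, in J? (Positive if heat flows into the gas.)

n = P₁V₁/(RT₁) = 433×26.8/(8.314×553) = 2.52 mol.
Isochoric: V stays 26.8 L; P/T = const ⇒ T₂ = 294 K, P₂ = 230 kPa.
W = 0 (no volume change).
ΔU = nCvΔT = 2.52×20.8×(294−553) = -13600 J.
Q = ΔU = -13600 J.

-13600 J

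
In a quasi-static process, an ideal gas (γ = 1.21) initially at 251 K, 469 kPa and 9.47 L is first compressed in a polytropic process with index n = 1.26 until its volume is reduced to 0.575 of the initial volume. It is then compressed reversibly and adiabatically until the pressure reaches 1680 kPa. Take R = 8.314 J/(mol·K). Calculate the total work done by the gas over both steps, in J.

n = P₁V₁/(RT₁) = 469×9.47/(8.314×251) = 2.13 mol.
Step 1 — Polytropic n=1.26: T₂ = T₁(V₁/V₂)^(n−1) = 251×(1.74)^0.26 = 290 K; P₂ = P₁(V₁/V₂)^n = 942 kPa.
W = (P₁V₁−P₂V₂)/(n−1) = (469×9.47−942×5.45)/0.26 = -2640 J.
ΔU = nCvΔT = 2.13×39.6×(290−251) = 3270 J.
Q = ΔU + W = 629 J.
State after step 1: P = 942 kPa, V = 5.45 L, T = 290 K.
Step 2 — Adiabatic: T₂/T₁ = (P₂/P₁)^((γ−1)/γ) ⇒ T₂ = 290×(1.78)^0.174 = 320 K; V₂ = 3.38 L.
ΔU = nCvΔT = 2.13×39.6×(320−290) = 2580 J.
Q = 0 for an adiabatic process, so W = −ΔU = -2580 J.
Net over both steps: W = -5220 J, Q = 629 J, ΔU = 5850 J.

-5220 J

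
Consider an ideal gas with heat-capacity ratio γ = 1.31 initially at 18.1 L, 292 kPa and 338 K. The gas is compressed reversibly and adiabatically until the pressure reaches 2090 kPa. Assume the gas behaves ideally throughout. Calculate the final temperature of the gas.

Adiabatic: T₂/T₁ = (P₂/P₁)^((γ−1)/γ) ⇒ T₂ = 338×(7.16)^0.237 = 539 K; V₂ = 4.03 L.

539 K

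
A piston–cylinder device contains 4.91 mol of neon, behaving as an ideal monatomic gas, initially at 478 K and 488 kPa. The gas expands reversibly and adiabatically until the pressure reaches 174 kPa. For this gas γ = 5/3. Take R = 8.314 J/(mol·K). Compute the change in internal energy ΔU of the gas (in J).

V₁ = nRT₁/P₁ = 4.91×8.314×478/488 = 40.0 L.
Adiabatic: T₂/T₁ = (P₂/P₁)^((γ−1)/γ) ⇒ T₂ = 478×(0.357)^0.400 = 316 K; V₂ = 74.2 L.
For an ideal gas ΔU = nCvΔT with Cv = (3/2)R = 12.5 J/(mol·K).
ΔU = 4.91×12.5×(316−478) = -9890 J.

-9890 J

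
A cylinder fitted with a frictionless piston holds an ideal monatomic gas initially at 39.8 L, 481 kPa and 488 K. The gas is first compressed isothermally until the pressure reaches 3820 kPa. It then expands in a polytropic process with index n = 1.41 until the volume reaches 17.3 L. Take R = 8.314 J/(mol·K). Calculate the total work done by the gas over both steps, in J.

n = P₁V₁/(RT₁) = 481×39.8/(8.314×488) = 4.72 mol.
Step 1 — Isothermal: T stays 488 K; PV = const ⇒ V₂ = 5.01 L, P₂ = 3820 kPa.
ΔU = 0 (ideal gas, T constant).
W = nRT ln(V₂/V₁) = 4.72×8.314×488×ln(0.126) = -39700 J.
Q = ΔU + W = -39700 J.
State after step 1: P = 3820 kPa, V = 5.01 L, T = 488 K.
Step 2 — Polytropic n=1.41: T₂ = T₁(V₁/V₂)^(n−1) = 488×(0.290)^0.41 = 294 K; P₂ = P₁(V₁/V₂)^n = 666 kPa.
W = (P₁V₁−P₂V₂)/(n−1) = (3820×5.01−666×17.3)/0.41 = 18600 J.
ΔU = nCvΔT = 4.72×12.5×(294−488) = -11400 J.
Q = ΔU + W = 7160 J.
Net over both steps: W = -21100 J, Q = -32500 J, ΔU = -11400 J.

-21100 J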